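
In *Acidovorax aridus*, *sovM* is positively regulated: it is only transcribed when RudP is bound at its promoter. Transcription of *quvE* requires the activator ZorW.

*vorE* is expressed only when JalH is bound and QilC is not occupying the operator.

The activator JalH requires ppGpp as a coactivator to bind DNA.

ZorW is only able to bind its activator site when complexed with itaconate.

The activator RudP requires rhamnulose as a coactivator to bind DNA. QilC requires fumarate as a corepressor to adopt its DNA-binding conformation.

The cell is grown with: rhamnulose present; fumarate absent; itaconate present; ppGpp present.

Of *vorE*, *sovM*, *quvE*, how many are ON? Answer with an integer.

Fumarate is absent, so QilC is inactive.
ppGpp is present, so JalH is active.
No repressor is bound and JalH is active, so *vorE* is transcribed.
→ *vorE* is ON.
Rhamnulose is present, so RudP is active.
No repressor is bound and RudP is active, so *sovM* is transcribed.
→ *sovM* is ON.
Itaconate is present, so ZorW is active.
No repressor is bound and ZorW is active, so *quvE* is transcribed.
→ *quvE* is ON.
3 of the 3 genes are transcribed.

3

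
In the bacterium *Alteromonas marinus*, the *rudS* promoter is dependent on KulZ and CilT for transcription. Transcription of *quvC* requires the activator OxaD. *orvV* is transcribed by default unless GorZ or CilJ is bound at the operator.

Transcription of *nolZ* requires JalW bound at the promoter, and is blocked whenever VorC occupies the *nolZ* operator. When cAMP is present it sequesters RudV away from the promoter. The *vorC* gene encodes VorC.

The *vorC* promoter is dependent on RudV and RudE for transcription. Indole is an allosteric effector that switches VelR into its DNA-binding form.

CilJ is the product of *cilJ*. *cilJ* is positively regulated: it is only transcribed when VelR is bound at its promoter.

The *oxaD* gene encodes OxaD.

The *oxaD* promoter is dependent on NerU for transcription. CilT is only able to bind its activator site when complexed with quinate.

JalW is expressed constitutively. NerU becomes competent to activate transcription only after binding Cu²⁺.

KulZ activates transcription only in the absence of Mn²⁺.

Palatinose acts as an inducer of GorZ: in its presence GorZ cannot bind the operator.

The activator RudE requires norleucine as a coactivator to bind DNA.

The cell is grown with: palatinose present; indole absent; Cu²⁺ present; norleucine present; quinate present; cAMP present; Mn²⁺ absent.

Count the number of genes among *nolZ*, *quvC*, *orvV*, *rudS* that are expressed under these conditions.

JalW is produced constitutively and is active.
cAMP is present, so RudV is inactive.
Norleucine is present, so RudE is active.
Required activator RudV is absent, so *vorC* is not transcribed.
So VorC is not produced.
No repressor is bound and JalW is active, so *nolZ* is transcribed.
→ *nolZ* is ON.
Cu²⁺ is present, so NerU is active.
No repressor is bound and NerU is active, so *oxaD* is transcribed.
So OxaD is produced and active.
No repressor is bound and OxaD is active, so *quvC* is transcribed.
→ *quvC* is ON.
Palatinose is present, so GorZ is inactive.
Indole is absent, so VelR is inactive.
Required activator VelR is absent, so *cilJ* is not transcribed.
So CilJ is not produced.
With no repressor bound, *orvV* is transcribed.
→ *orvV* is ON.
Mn²⁺ is absent, so KulZ is active.
Quinate is present, so CilT is active.
No repressor is bound and KulZ and CilT are active, so *rudS* is transcribed.
→ *rudS* is ON.
4 of the 4 genes are transcribed.

4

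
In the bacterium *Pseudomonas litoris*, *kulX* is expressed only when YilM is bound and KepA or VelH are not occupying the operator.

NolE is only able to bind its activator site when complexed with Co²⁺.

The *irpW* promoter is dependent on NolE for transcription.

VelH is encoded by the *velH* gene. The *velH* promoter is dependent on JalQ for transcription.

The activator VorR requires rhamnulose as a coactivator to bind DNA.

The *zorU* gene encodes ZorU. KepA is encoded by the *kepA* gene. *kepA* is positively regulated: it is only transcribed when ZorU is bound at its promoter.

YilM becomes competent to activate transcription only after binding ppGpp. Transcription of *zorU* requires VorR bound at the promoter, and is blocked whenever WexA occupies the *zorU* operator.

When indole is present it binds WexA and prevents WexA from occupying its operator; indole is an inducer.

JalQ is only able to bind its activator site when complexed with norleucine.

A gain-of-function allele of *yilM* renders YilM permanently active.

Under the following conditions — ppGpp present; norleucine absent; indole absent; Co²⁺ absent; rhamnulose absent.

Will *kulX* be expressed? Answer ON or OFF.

ON

Indole is absent, so WexA is active.
Rhamnulose is absent, so VorR is inactive.
With repressor WexA bound, *zorU* is not transcribed.
So ZorU is not produced.
Required activator ZorU is absent, so *kepA* is not transcribed.
So KepA is not produced.
Norleucine is absent, so JalQ is inactive.
Required activator JalQ is absent, so *velH* is not transcribed.
So VelH is not produced.
YilM is constitutively active in this strain.
No repressor is bound and YilM is active, so *kulX* is transcribed.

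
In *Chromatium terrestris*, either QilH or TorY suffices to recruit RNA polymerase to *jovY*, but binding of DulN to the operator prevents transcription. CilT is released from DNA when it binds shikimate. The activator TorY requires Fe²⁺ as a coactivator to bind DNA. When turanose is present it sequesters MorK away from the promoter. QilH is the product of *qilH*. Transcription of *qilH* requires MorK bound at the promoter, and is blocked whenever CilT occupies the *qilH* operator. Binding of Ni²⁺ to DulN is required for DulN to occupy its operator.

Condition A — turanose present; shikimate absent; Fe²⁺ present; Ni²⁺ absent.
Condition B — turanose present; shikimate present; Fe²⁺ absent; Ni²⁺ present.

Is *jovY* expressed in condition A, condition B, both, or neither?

A only

Condition A:
Turanose is present, so MorK is inactive.
Shikimate is absent, so CilT is active.
With repressor CilT bound, *qilH* is not transcribed.
So QilH is not produced.
Fe²⁺ is present, so TorY is active.
Ni²⁺ is absent, so DulN is inactive.
Activator TorY is present, so *jovY* is transcribed.
→ *jovY* is ON in A.
Condition B:
Turanose is present, so MorK is inactive.
Shikimate is present, so CilT is inactive.
Required activator MorK is absent, so *qilH* is not transcribed.
So QilH is not produced.
Fe²⁺ is absent, so TorY is inactive.
Ni²⁺ is present, so DulN is active.
With repressor DulN bound, *jovY* is not transcribed.
→ *jovY* is OFF in B.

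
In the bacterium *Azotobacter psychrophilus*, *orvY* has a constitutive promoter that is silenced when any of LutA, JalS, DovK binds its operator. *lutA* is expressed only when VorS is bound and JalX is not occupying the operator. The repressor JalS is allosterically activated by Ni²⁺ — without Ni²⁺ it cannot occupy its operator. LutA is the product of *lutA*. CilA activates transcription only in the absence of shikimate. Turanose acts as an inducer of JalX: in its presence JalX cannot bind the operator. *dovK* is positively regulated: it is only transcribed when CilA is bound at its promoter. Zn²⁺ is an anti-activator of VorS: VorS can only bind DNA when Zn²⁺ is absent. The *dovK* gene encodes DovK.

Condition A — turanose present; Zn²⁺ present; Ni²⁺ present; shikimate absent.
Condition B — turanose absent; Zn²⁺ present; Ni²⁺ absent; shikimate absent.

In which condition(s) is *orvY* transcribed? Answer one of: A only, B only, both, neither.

neither

Condition A:
Turanose is present, so JalX is inactive.
Zn²⁺ is present, so VorS is inactive.
Required activator VorS is absent, so *lutA* is not transcribed.
So LutA is not produced.
Ni²⁺ is present, so JalS is active.
Shikimate is absent, so CilA is active.
No repressor is bound and CilA is active, so *dovK* is transcribed.
So DovK is produced and active.
With repressor JalS bound, *orvY* is not transcribed.
→ *orvY* is OFF in A.
Condition B:
Turanose is absent, so JalX is active.
Zn²⁺ is present, so VorS is inactive.
With repressor JalX bound, *lutA* is not transcribed.
So LutA is not produced.
Ni²⁺ is absent, so JalS is inactive.
Shikimate is absent, so CilA is active.
No repressor is bound and CilA is active, so *dovK* is transcribed.
So DovK is produced and active.
With repressor DovK bound, *orvY* is not transcribed.
→ *orvY* is OFF in B.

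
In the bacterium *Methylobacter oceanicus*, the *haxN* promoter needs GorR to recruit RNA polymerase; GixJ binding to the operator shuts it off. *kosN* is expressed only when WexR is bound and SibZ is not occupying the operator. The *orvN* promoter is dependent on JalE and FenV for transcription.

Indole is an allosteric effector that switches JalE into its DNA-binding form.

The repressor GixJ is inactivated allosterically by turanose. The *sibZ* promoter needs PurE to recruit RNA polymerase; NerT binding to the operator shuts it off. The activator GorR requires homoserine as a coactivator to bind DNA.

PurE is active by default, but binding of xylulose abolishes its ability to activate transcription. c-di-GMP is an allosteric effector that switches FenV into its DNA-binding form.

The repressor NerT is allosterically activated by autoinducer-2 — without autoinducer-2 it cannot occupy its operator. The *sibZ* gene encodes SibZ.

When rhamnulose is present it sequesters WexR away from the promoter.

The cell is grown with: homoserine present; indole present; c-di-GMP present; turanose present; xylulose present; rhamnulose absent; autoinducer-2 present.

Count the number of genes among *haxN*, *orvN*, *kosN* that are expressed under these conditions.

Turanose is present, so GixJ is inactive.
Homoserine is present, so GorR is active.
No repressor is bound and GorR is active, so *haxN* is transcribed.
→ *haxN* is ON.
Indole is present, so JalE is active.
c-di-GMP is present, so FenV is active.
No repressor is bound and JalE and FenV are active, so *orvN* is transcribed.
→ *orvN* is ON.
Rhamnulose is absent, so WexR is active.
Autoinducer-2 is present, so NerT is active.
Xylulose is present, so PurE is inactive.
With repressor NerT bound, *sibZ* is not transcribed.
So SibZ is not produced.
No repressor is bound and WexR is active, so *kosN* is transcribed.
→ *kosN* is ON.
3 of the 3 genes are transcribed.

3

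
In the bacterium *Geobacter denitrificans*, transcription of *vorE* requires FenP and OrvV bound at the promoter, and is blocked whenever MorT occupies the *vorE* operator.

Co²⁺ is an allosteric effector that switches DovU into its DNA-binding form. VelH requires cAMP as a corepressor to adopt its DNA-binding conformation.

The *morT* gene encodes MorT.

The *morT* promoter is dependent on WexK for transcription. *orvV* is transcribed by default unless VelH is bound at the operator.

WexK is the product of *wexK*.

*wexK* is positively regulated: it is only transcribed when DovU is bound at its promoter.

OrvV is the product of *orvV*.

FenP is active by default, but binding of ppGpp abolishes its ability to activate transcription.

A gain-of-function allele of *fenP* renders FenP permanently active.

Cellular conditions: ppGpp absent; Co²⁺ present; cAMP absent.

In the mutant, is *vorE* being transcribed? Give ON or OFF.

OFF

FenP is constitutively active in this strain.
cAMP is absent, so VelH is inactive.
With no repressor bound, *orvV* is transcribed.
So OrvV is produced and active.
Co²⁺ is present, so DovU is active.
No repressor is bound and DovU is active, so *wexK* is transcribed.
So WexK is produced and active.
No repressor is bound and WexK is active, so *morT* is transcribed.
So MorT is produced and active.
With repressor MorT bound, *vorE* is not transcribed.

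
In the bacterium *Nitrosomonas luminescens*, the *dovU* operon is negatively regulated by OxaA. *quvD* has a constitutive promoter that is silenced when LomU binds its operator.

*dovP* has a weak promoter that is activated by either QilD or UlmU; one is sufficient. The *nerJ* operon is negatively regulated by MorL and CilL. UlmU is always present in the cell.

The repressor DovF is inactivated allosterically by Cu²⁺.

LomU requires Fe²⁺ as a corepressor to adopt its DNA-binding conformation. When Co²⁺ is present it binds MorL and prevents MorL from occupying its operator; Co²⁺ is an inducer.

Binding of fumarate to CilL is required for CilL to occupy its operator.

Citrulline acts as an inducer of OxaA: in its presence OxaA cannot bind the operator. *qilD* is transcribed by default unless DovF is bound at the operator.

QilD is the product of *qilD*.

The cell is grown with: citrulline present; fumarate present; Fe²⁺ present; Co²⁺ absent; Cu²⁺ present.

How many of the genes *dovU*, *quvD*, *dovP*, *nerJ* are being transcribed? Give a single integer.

Citrulline is present, so OxaA is inactive.
With no repressor bound, *dovU* is transcribed.
→ *dovU* is ON.
Fe²⁺ is present, so LomU is active.
With repressor LomU bound, *quvD* is not transcribed.
→ *quvD* is OFF.
Cu²⁺ is present, so DovF is inactive.
With no repressor bound, *qilD* is transcribed.
So QilD is produced and active.
UlmU is produced constitutively and is active.
Activator QilD is present, so *dovP* is transcribed.
→ *dovP* is ON.
Co²⁺ is absent, so MorL is active.
Fumarate is present, so CilL is active.
With repressor MorL bound, *nerJ* is not transcribed.
→ *nerJ* is OFF.
2 of the 4 genes are transcribed.

2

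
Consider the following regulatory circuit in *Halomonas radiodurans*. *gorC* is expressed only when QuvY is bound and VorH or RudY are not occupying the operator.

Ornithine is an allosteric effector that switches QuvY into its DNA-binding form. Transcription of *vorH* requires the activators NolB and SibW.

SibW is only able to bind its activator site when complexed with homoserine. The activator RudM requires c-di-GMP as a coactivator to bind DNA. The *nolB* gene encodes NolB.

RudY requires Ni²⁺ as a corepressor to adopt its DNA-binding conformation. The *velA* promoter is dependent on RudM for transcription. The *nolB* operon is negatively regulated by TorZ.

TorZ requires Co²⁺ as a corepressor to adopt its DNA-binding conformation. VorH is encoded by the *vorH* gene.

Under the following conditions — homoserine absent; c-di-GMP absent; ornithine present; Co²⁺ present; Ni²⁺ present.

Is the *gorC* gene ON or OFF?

Ornithine is present, so QuvY is active.
Co²⁺ is present, so TorZ is active.
With repressor TorZ bound, *nolB* is not transcribed.
So NolB is not produced.
Homoserine is absent, so SibW is inactive.
Required activator NolB is absent, so *vorH* is not transcribed.
So VorH is not produced.
Ni²⁺ is present, so RudY is active.
With repressor RudY bound, *gorC* is not transcribed.

OFF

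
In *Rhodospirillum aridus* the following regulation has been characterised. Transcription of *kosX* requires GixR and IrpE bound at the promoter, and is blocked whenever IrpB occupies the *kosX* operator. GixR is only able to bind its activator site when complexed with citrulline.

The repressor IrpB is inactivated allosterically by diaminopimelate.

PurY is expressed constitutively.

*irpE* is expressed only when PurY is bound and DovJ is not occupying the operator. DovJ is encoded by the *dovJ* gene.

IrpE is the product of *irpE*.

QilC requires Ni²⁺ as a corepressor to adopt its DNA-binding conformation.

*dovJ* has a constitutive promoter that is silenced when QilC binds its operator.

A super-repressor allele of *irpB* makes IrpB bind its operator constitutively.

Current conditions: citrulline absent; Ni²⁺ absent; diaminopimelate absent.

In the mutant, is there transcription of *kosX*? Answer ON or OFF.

OFF

IrpB is constitutively active in this strain.
Citrulline is absent, so GixR is inactive.
Ni²⁺ is absent, so QilC is inactive.
With no repressor bound, *dovJ* is transcribed.
So DovJ is produced and active.
PurY is produced constitutively and is active.
With repressor DovJ bound, *irpE* is not transcribed.
So IrpE is not produced.
With repressor IrpB bound, *kosX* is not transcribed.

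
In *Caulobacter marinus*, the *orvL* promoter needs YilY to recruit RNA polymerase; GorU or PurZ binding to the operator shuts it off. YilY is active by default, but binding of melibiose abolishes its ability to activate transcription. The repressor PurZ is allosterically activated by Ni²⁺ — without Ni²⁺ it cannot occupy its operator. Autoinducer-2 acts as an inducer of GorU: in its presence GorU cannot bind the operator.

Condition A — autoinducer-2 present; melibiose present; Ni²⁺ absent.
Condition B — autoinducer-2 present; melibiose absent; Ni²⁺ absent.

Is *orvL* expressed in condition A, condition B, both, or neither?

B only

Condition A:
Autoinducer-2 is present, so GorU is inactive.
Melibiose is present, so YilY is inactive.
Ni²⁺ is absent, so PurZ is inactive.
Required activator YilY is absent, so *orvL* is not transcribed.
→ *orvL* is OFF in A.
Condition B:
Autoinducer-2 is present, so GorU is inactive.
Melibiose is absent, so YilY is active.
Ni²⁺ is absent, so PurZ is inactive.
No repressor is bound and YilY is active, so *orvL* is transcribed.
→ *orvL* is ON in B.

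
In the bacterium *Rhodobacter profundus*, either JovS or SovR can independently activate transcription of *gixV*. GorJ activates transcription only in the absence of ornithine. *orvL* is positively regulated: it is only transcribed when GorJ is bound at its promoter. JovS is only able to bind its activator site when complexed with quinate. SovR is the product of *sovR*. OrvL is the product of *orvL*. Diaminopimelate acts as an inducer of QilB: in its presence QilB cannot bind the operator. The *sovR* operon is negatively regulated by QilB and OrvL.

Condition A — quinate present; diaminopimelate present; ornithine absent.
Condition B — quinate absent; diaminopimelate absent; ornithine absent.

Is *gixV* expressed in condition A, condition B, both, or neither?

A only

Condition A:
Quinate is present, so JovS is active.
Diaminopimelate is present, so QilB is inactive.
Ornithine is absent, so GorJ is active.
No repressor is bound and GorJ is active, so *orvL* is transcribed.
So OrvL is produced and active.
With repressor OrvL bound, *sovR* is not transcribed.
So SovR is not produced.
Activator JovS is present, so *gixV* is transcribed.
→ *gixV* is ON in A.
Condition B:
Quinate is absent, so JovS is inactive.
Diaminopimelate is absent, so QilB is active.
Ornithine is absent, so GorJ is active.
No repressor is bound and GorJ is active, so *orvL* is transcribed.
So OrvL is produced and active.
With repressor QilB bound, *sovR* is not transcribed.
So SovR is not produced.
No activator is available at the *gixV* promoter, so *gixV* is not transcribed.
→ *gixV* is OFF in B.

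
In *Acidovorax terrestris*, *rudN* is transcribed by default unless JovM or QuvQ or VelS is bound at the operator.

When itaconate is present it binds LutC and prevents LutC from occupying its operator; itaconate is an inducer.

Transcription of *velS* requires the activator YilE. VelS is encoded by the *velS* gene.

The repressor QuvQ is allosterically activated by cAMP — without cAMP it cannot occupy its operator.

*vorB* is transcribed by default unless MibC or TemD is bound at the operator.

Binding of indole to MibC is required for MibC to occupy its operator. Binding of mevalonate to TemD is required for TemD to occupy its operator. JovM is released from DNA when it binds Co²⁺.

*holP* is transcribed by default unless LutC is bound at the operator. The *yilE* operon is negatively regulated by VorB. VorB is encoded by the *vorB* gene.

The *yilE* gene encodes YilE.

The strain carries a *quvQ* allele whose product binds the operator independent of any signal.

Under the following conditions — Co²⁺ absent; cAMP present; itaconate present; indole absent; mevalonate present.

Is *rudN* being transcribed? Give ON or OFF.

OFF

Co²⁺ is absent, so JovM is active.
QuvQ is constitutively active in this strain.
Indole is absent, so MibC is inactive.
Mevalonate is present, so TemD is active.
With repressor TemD bound, *vorB* is not transcribed.
So VorB is not produced.
With no repressor bound, *yilE* is transcribed.
So YilE is produced and active.
No repressor is bound and YilE is active, so *velS* is transcribed.
So VelS is produced and active.
With repressor JovM bound, *rudN* is not transcribed.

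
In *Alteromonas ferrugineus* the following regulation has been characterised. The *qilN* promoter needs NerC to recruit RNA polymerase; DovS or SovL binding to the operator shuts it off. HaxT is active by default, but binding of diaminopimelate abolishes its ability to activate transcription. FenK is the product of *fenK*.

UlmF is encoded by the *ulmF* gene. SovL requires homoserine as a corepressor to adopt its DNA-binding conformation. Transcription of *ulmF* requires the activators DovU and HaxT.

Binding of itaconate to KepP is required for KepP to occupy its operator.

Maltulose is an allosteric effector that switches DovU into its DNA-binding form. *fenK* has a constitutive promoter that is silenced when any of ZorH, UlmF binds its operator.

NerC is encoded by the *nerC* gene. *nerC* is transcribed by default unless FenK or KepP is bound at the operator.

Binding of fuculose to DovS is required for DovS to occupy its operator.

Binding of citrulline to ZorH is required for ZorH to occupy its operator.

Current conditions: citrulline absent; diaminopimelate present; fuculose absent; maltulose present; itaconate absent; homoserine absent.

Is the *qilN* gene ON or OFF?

Citrulline is absent, so ZorH is inactive.
Maltulose is present, so DovU is active.
Diaminopimelate is present, so HaxT is inactive.
Required activator HaxT is absent, so *ulmF* is not transcribed.
So UlmF is not produced.
With no repressor bound, *fenK* is transcribed.
So FenK is produced and active.
Itaconate is absent, so KepP is inactive.
With repressor FenK bound, *nerC* is not transcribed.
So NerC is not produced.
Fuculose is absent, so DovS is inactive.
Homoserine is absent, so SovL is inactive.
Required activator NerC is absent, so *qilN* is not transcribed.

OFF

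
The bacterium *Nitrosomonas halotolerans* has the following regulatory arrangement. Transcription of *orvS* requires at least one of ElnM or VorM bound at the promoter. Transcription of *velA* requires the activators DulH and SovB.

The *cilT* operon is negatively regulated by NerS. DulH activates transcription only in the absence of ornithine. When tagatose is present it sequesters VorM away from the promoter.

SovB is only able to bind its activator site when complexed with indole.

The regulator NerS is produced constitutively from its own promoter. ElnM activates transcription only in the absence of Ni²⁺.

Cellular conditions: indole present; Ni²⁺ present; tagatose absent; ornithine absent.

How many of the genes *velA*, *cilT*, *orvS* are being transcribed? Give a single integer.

2

Ornithine is absent, so DulH is active.
Indole is present, so SovB is active.
No repressor is bound and DulH and SovB are active, so *velA* is transcribed.
→ *velA* is ON.
NerS is produced constitutively and is active.
With repressor NerS bound, *cilT* is not transcribed.
→ *cilT* is OFF.
Ni²⁺ is present, so ElnM is inactive.
Tagatose is absent, so VorM is active.
Activator VorM is present, so *orvS* is transcribed.
→ *orvS* is ON.
2 of the 3 genes are transcribed.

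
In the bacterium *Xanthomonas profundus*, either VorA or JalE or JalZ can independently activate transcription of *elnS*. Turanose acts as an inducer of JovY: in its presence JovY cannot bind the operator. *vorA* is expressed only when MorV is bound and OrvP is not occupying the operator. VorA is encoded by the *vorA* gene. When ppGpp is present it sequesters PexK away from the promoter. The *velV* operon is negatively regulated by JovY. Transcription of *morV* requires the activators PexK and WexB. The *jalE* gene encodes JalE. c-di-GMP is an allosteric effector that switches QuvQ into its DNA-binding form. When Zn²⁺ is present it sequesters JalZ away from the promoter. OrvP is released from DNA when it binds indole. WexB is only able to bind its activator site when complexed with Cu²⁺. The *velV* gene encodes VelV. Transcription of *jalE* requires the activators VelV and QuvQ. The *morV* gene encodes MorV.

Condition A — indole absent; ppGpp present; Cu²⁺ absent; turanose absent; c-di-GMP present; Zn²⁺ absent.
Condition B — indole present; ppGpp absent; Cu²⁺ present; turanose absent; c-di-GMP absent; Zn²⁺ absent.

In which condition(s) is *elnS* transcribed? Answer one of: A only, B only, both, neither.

Condition A:
Indole is absent, so OrvP is active.
ppGpp is present, so PexK is inactive.
Cu²⁺ is absent, so WexB is inactive.
Required activator PexK is absent, so *morV* is not transcribed.
So MorV is not produced.
With repressor OrvP bound, *vorA* is not transcribed.
So VorA is not produced.
Turanose is absent, so JovY is active.
With repressor JovY bound, *velV* is not transcribed.
So VelV is not produced.
c-di-GMP is present, so QuvQ is active.
Required activator VelV is absent, so *jalE* is not transcribed.
So JalE is not produced.
Zn²⁺ is absent, so JalZ is active.
Activator JalZ is present, so *elnS* is transcribed.
→ *elnS* is ON in A.
Condition B:
Indole is present, so OrvP is inactive.
ppGpp is absent, so PexK is active.
Cu²⁺ is present, so WexB is active.
No repressor is bound and PexK and WexB are active, so *morV* is transcribed.
So MorV is produced and active.
No repressor is bound and MorV is active, so *vorA* is transcribed.
So VorA is produced and active.
Turanose is absent, so JovY is active.
With repressor JovY bound, *velV* is not transcribed.
So VelV is not produced.
c-di-GMP is absent, so QuvQ is inactive.
Required activator VelV is absent, so *jalE* is not transcribed.
So JalE is not produced.
Zn²⁺ is absent, so JalZ is active.
Activator VorA is present, so *elnS* is transcribed.
→ *elnS* is ON in B.

both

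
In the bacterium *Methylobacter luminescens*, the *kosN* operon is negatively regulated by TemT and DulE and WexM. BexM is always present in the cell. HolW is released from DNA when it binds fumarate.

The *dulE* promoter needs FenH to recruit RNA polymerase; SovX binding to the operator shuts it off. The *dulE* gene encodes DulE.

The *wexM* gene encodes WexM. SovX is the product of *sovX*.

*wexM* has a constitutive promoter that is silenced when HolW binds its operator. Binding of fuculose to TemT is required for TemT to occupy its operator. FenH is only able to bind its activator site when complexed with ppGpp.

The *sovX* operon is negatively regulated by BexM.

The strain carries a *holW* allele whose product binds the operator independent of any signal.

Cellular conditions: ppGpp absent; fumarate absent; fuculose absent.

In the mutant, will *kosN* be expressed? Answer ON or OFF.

ON

Fuculose is absent, so TemT is inactive.
ppGpp is absent, so FenH is inactive.
BexM is produced constitutively and is active.
With repressor BexM bound, *sovX* is not transcribed.
So SovX is not produced.
Required activator FenH is absent, so *dulE* is not transcribed.
So DulE is not produced.
HolW is constitutively active in this strain.
With repressor HolW bound, *wexM* is not transcribed.
So WexM is not produced.
With no repressor bound, *kosN* is transcribed.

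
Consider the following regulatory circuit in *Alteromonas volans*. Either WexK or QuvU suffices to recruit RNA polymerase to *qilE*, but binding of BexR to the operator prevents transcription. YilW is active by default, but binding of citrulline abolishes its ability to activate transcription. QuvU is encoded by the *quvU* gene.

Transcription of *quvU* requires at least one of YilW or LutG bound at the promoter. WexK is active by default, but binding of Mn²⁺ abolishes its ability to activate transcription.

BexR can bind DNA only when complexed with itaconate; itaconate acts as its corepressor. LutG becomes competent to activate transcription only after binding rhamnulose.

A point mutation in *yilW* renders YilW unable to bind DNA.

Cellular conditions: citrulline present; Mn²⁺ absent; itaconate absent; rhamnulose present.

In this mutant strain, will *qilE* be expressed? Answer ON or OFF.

Itaconate is absent, so BexR is inactive.
Mn²⁺ is absent, so WexK is active.
YilW is non-functional in this strain, so it has no effect.
Rhamnulose is present, so LutG is active.
Activator LutG is present, so *quvU* is transcribed.
So QuvU is produced and active.
Activator WexK is present, so *qilE* is transcribed.

ON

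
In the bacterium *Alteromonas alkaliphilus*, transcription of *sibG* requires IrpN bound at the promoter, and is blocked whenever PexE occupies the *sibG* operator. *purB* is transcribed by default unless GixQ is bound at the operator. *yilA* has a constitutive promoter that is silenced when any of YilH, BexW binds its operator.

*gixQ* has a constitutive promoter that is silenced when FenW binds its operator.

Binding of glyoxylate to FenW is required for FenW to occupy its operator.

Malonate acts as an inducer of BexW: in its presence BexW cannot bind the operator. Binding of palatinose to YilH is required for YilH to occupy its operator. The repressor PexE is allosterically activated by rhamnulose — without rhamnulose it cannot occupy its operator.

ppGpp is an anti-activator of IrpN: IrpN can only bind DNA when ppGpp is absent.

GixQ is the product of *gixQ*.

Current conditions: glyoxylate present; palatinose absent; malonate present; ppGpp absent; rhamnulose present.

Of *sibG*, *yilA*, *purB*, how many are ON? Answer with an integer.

2

ppGpp is absent, so IrpN is active.
Rhamnulose is present, so PexE is active.
With repressor PexE bound, *sibG* is not transcribed.
→ *sibG* is OFF.
Palatinose is absent, so YilH is inactive.
Malonate is present, so BexW is inactive.
With no repressor bound, *yilA* is transcribed.
→ *yilA* is ON.
Glyoxylate is present, so FenW is active.
With repressor FenW bound, *gixQ* is not transcribed.
So GixQ is not produced.
With no repressor bound, *purB* is transcribed.
→ *purB* is ON.
2 of the 3 genes are transcribed.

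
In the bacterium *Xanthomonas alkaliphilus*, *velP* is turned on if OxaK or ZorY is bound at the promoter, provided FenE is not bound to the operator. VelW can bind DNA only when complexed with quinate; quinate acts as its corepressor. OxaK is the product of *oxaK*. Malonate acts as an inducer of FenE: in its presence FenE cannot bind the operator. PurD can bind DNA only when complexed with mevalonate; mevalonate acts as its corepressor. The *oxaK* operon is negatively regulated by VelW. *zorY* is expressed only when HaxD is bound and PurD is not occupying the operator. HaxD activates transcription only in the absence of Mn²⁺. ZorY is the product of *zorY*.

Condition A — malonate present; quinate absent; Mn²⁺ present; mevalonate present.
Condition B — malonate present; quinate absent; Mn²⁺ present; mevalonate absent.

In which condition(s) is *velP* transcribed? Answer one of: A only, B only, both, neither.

Condition A:
Malonate is present, so FenE is inactive.
Quinate is absent, so VelW is inactive.
With no repressor bound, *oxaK* is transcribed.
So OxaK is produced and active.
Mn²⁺ is present, so HaxD is inactive.
Mevalonate is present, so PurD is active.
With repressor PurD bound, *zorY* is not transcribed.
So ZorY is not produced.
Activator OxaK is present, so *velP* is transcribed.
→ *velP* is ON in A.
Condition B:
Malonate is present, so FenE is inactive.
Quinate is absent, so VelW is inactive.
With no repressor bound, *oxaK* is transcribed.
So OxaK is produced and active.
Mn²⁺ is present, so HaxD is inactive.
Mevalonate is absent, so PurD is inactive.
Required activator HaxD is absent, so *zorY* is not transcribed.
So ZorY is not produced.
Activator OxaK is present, so *velP* is transcribed.
→ *velP* is ON in B.

both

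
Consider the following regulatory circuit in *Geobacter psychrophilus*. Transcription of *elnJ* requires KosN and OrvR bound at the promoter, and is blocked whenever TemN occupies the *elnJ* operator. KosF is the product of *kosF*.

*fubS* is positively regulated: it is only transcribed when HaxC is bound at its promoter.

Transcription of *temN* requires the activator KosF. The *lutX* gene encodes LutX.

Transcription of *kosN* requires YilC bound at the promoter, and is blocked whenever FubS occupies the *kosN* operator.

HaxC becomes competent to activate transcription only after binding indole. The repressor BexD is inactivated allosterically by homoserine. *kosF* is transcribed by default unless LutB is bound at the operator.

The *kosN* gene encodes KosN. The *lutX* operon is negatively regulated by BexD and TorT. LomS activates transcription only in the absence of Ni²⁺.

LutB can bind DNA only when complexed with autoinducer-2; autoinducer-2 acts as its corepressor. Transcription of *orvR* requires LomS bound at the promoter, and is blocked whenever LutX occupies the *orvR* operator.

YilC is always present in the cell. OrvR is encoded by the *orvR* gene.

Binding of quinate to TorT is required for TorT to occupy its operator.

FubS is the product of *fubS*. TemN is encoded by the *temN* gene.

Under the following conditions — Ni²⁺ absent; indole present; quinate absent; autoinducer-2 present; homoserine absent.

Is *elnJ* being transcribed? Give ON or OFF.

Autoinducer-2 is present, so LutB is active.
With repressor LutB bound, *kosF* is not transcribed.
So KosF is not produced.
Required activator KosF is absent, so *temN* is not transcribed.
So TemN is not produced.
YilC is produced constitutively and is active.
Indole is present, so HaxC is active.
No repressor is bound and HaxC is active, so *fubS* is transcribed.
So FubS is produced and active.
With repressor FubS bound, *kosN* is not transcribed.
So KosN is not produced.
Ni²⁺ is absent, so LomS is active.
Homoserine is absent, so BexD is active.
Quinate is absent, so TorT is inactive.
With repressor BexD bound, *lutX* is not transcribed.
So LutX is not produced.
No repressor is bound and LomS is active, so *orvR* is transcribed.
So OrvR is produced and active.
Required activator KosN is absent, so *elnJ* is not transcribed.

OFF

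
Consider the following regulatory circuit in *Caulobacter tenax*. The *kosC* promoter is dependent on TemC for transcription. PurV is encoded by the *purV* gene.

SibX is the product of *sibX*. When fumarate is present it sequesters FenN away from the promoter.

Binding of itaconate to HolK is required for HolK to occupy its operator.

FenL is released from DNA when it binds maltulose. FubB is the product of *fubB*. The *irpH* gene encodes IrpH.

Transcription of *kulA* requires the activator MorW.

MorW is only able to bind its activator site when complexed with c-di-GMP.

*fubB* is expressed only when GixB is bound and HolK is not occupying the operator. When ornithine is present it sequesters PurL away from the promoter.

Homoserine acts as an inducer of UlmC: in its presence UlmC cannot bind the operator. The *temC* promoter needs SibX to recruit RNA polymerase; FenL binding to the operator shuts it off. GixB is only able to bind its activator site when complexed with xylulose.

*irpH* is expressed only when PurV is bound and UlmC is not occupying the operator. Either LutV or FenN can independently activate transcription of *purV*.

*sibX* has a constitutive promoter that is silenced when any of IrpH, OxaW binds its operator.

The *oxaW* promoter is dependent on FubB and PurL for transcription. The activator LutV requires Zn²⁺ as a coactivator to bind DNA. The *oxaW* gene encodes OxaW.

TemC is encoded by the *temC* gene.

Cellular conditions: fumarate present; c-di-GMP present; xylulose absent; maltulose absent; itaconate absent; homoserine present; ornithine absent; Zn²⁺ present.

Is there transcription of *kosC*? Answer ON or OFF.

Zn²⁺ is present, so LutV is active.
Fumarate is present, so FenN is inactive.
Activator LutV is present, so *purV* is transcribed.
So PurV is produced and active.
Homoserine is present, so UlmC is inactive.
No repressor is bound and PurV is active, so *irpH* is transcribed.
So IrpH is produced and active.
Itaconate is absent, so HolK is inactive.
Xylulose is absent, so GixB is inactive.
Required activator GixB is absent, so *fubB* is not transcribed.
So FubB is not produced.
Ornithine is absent, so PurL is active.
Required activator FubB is absent, so *oxaW* is not transcribed.
So OxaW is not produced.
With repressor IrpH bound, *sibX* is not transcribed.
So SibX is not produced.
Maltulose is absent, so FenL is active.
With repressor FenL bound, *temC* is not transcribed.
So TemC is not produced.
Required activator TemC is absent, so *kosC* is not transcribed.

OFF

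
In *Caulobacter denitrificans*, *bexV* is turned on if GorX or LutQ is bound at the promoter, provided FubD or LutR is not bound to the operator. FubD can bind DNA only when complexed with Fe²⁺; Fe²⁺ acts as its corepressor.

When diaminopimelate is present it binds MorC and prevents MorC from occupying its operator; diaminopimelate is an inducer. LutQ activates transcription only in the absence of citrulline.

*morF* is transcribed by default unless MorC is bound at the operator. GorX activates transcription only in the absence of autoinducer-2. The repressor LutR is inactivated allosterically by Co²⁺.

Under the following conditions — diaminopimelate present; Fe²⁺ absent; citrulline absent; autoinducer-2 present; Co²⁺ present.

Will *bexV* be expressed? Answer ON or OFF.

Autoinducer-2 is present, so GorX is inactive.
Fe²⁺ is absent, so FubD is inactive.
Citrulline is absent, so LutQ is active.
Co²⁺ is present, so LutR is inactive.
Activator LutQ is present, so *bexV* is transcribed.

ON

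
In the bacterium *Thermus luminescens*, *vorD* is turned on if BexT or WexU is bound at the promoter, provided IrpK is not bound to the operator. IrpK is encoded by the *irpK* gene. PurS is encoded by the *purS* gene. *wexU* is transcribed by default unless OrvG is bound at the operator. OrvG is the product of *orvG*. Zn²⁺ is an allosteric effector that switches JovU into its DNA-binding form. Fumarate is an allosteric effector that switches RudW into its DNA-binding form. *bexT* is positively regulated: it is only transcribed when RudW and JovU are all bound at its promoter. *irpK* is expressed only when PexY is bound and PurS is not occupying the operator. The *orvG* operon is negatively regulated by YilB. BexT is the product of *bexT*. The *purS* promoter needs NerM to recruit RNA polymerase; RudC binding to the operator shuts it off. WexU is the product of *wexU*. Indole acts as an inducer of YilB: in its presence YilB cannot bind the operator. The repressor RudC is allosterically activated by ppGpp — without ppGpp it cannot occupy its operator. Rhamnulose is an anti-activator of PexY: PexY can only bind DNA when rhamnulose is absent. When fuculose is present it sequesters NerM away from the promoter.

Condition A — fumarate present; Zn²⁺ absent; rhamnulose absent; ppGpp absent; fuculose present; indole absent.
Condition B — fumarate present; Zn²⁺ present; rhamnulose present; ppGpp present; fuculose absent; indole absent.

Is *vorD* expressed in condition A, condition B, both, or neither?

B only

Condition A:
Fumarate is present, so RudW is active.
Zn²⁺ is absent, so JovU is inactive.
Required activator JovU is absent, so *bexT* is not transcribed.
So BexT is not produced.
Rhamnulose is absent, so PexY is active.
ppGpp is absent, so RudC is inactive.
Fuculose is present, so NerM is inactive.
Required activator NerM is absent, so *purS* is not transcribed.
So PurS is not produced.
No repressor is bound and PexY is active, so *irpK* is transcribed.
So IrpK is produced and active.
Indole is absent, so YilB is active.
With repressor YilB bound, *orvG* is not transcribed.
So OrvG is not produced.
With no repressor bound, *wexU* is transcribed.
So WexU is produced and active.
With repressor IrpK bound, *vorD* is not transcribed.
→ *vorD* is OFF in A.
Condition B:
Fumarate is present, so RudW is active.
Zn²⁺ is present, so JovU is active.
No repressor is bound and RudW and JovU are active, so *bexT* is transcribed.
So BexT is produced and active.
Rhamnulose is present, so PexY is inactive.
ppGpp is present, so RudC is active.
Fuculose is absent, so NerM is active.
With repressor RudC bound, *purS* is not transcribed.
So PurS is not produced.
Required activator PexY is absent, so *irpK* is not transcribed.
So IrpK is not produced.
Indole is absent, so YilB is active.
With repressor YilB bound, *orvG* is not transcribed.
So OrvG is not produced.
With no repressor bound, *wexU* is transcribed.
So WexU is produced and active.
Activator BexT is present, so *vorD* is transcribed.
→ *vorD* is ON in B.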